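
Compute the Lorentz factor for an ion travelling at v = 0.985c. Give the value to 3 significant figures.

γ = 1/√(1 − β²) = 1/√(1 − 0.985²) = 1/√(0.029775) = 5.80

γ ≈ 5.80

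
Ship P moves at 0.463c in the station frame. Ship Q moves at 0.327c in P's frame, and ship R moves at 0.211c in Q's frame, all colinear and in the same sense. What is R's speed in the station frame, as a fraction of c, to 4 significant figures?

u ≈ 0.7837c

Compose boost 2: (0.327 + 0.463)/(1 + 0.327×0.463) = 0.7900/1.15140 = 0.686121
Compose boost 3: (0.211 + 0.686121)/(1 + 0.211×0.686121) = 0.897121/1.14477 = 0.7837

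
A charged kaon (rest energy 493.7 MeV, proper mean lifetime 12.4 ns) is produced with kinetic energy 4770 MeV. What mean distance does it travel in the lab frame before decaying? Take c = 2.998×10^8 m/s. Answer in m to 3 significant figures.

γ = 1 + K/(m₀c²) = 1 + 4770/493.7 = 10.662
β = √(1 − 1/γ²) = 0.99559
Dilated lifetime: γτ₀ = 10.662 × 12.4 ns = 132.21 ns
d = βc·γτ₀ = 0.99559 × (2.998×10^8 m/s) × 1.3221×10^-7 s = 39.5 m

d ≈ 39.5 m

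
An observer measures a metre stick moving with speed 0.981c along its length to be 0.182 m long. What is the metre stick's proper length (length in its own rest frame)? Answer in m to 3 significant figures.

L₀ ≈ 0.938 m

γ = 1/√(1 − 0.981²) = 5.1544
L₀ = γL = 5.1544 × 0.182 = 0.938 m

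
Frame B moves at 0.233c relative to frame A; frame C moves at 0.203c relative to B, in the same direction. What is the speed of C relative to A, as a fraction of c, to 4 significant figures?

Compose boost 2: (0.203 + 0.233)/(1 + 0.203×0.233) = 0.4360/1.04730 = 0.4163

u ≈ 0.4163c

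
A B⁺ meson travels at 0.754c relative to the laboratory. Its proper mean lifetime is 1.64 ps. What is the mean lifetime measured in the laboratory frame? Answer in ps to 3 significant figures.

γ = 1/√(1 − 0.754²) = 1.5224
Time dilation: Δt = γτ₀ = 1.5224 × 1.64 ps = 2.50 ps

Δt ≈ 2.50 ps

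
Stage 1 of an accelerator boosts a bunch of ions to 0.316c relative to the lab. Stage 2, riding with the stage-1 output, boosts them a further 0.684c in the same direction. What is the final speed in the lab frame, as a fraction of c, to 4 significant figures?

u ≈ 0.8223c

Compose boost 2: (0.684 + 0.316)/(1 + 0.684×0.316) = 1.000/1.21614 = 0.8223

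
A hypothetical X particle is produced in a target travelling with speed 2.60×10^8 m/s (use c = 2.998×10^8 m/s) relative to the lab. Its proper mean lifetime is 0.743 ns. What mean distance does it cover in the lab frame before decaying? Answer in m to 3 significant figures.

d ≈ 0.388 m

β = v/c = 2.60×10^8 / 2.998×10^8 = 0.86724
γ = 1/√(1 − 0.86724²) = 2.0085
Dilated lifetime: Δt = γτ₀ = 2.0085 × 0.743 ns = 1.4923 ns
d = vΔt = 0.86724c × 1.4923 ns = 2.6000×10^8 m/s × 1.4923×10^-9 s = 0.388 m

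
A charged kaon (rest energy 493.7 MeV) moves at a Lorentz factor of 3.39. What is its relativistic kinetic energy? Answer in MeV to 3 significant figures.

K ≈ 1180 MeV

γ = 3.39 (given)
K = (γ − 1)m₀c² = (3.39 − 1) × 493.7 MeV = 2.3900 × 493.7 MeV = 1180 MeV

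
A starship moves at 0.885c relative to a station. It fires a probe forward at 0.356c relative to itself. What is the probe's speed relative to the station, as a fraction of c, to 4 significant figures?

Relativistic velocity addition: u = (u' + v)/(1 + u'v/c²)
= (0.356 + 0.885)/(1 + 0.356×0.885) = 1.241/1.31506 = 0.9437

u ≈ 0.9437c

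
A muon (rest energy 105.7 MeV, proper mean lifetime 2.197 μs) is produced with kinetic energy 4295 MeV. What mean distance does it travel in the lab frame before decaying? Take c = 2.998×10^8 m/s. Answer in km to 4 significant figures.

d ≈ 27.41 km

γ = 1 + K/(m₀c²) = 1 + 4295/105.7 = 41.6339
β = √(1 − 1/γ²) = 0.999712
Dilated lifetime: γτ₀ = 41.6339 × 2.197 μs = 91.4696 μs
d = βc·γτ₀ = 0.999712 × (2.998×10^8 m/s) × 9.14696×10^-5 s = 27.41 km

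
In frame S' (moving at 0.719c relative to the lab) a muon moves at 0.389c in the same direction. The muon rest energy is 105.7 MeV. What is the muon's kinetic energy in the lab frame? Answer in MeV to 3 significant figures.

u_lab = (0.389 + 0.719)/(1 + 0.389×0.719) = 0.865834
γ = 1/√(1 − 0.865834²) = 1.9987
K = (γ − 1)m₀c² = (1.9987 − 1) × 105.7 = 0.99868 × 105.7 = 106 MeV

K ≈ 106 MeV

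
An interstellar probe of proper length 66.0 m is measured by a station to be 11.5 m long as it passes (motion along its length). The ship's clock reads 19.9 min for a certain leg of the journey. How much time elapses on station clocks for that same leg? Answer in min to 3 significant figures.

Length contraction ⇒ γ = L₀/L = 66.0/11.5 = 5.7391
Time dilation: Δt = γτ₀ = 5.7391 × 19.9 min = 114 min

Δt ≈ 114 min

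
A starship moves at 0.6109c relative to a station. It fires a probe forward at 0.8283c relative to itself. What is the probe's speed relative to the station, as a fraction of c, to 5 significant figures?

Relativistic velocity addition: u = (u' + v)/(1 + u'v/c²)
= (0.8283 + 0.6109)/(1 + 0.8283×0.6109) = 1.4392/1.506008 = 0.95564

u ≈ 0.95564c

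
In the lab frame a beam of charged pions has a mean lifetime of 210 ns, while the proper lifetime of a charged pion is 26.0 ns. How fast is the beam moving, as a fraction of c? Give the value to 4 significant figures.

β ≈ 0.9923

γ = Δt/τ₀ = 210/26.0 = 8.07692
β = √(1 − 1/γ²) = √(1 − 1/8.07692²) = 0.9923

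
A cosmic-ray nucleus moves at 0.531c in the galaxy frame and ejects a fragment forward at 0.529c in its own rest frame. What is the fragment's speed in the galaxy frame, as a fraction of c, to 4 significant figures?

Compose boost 2: (0.529 + 0.531)/(1 + 0.529×0.531) = 1.060/1.28090 = 0.8275

u ≈ 0.8275c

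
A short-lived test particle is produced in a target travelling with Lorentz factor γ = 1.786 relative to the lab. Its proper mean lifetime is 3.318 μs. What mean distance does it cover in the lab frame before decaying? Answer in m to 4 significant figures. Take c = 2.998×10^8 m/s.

β = √(1 − 1/γ²) = √(1 − 1/1.786²) = 0.828553
Dilated lifetime: Δt = γτ₀ = 1.786 × 3.318 μs = 5.92595 μs
d = vΔt = 0.828553c × 5.92595 μs = 2.48400×10^8 m/s × 5.92595×10^-6 s = 1472 m

d ≈ 1472 m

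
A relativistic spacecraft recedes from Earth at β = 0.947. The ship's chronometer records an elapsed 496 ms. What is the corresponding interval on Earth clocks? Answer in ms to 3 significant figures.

γ = 1/√(1 − 0.947²) = 3.1130
Time dilation: Δt = γτ₀ = 3.1130 × 496 ms = 1540 ms

Δt ≈ 1540 ms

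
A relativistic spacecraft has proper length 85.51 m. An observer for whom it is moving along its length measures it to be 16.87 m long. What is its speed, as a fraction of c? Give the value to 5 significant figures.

γ = L₀/L = 85.51/16.87 = 5.068761
β = √(1 − 1/γ²) = 0.98035

β ≈ 0.98035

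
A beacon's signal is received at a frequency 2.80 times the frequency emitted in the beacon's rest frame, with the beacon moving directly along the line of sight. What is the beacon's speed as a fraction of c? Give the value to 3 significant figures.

f_obs/f_src = √((1+β)/(1−β)) = 2.80  ⇒  (1+β)/(1−β) = 7.8400
β = |1 − D²|/(1 + D²) = |1 − 7.8400|/(1 + 7.8400) = 0.774

β ≈ 0.774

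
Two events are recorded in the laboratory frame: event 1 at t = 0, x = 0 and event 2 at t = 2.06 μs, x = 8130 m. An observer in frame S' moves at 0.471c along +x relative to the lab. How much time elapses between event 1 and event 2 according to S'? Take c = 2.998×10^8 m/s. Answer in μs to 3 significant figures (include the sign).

γ = 1/√(1 − 0.471²) = 1.1336
Δt' = γ(Δt − vΔx/c²) = 1.1336 × (2.06 μs − 0.471×8130 m / (2.998×10^8 m/s))
= 1.1336 × (-10.713 μs) = -12.1 μs

Δt' ≈ -12.1 μs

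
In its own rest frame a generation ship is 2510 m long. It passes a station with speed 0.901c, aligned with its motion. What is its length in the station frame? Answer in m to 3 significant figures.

γ = 1/√(1 − 0.901²) = 2.3051
Length contraction: L = L₀/γ = 2510/2.3051 = 1090 m

L ≈ 1090 m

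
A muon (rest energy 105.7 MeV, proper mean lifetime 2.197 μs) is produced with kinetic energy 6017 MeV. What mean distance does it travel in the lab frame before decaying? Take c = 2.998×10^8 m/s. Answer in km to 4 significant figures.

γ = 1 + K/(m₀c²) = 1 + 6017/105.7 = 57.9253
β = √(1 − 1/γ²) = 0.999851
Dilated lifetime: γτ₀ = 57.9253 × 2.197 μs = 127.262 μs
d = βc·γτ₀ = 0.999851 × (2.998×10^8 m/s) × 0.000127262 s = 38.15 km

d ≈ 38.15 km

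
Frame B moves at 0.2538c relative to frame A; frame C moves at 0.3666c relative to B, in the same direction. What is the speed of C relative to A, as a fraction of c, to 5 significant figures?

u ≈ 0.56759c

Compose boost 2: (0.3666 + 0.2538)/(1 + 0.3666×0.2538) = 0.62040/1.093043 = 0.56759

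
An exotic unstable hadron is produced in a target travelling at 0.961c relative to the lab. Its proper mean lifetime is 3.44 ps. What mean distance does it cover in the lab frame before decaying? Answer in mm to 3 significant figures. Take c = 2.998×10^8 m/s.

γ = 1/√(1 − 0.961²) = 3.6160
Dilated lifetime: Δt = γτ₀ = 3.6160 × 3.44 ps = 12.439 ps
d = vΔt = 0.961c × 12.439 ps = 2.8811×10^8 m/s × 1.2439×10^-11 s = 3.58 mm

d ≈ 3.58 mm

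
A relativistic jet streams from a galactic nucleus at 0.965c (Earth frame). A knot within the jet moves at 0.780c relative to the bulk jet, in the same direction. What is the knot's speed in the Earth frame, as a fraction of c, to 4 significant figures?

u ≈ 0.9956c

Relativistic velocity addition: u = (u' + v)/(1 + u'v/c²)
= (0.780 + 0.965)/(1 + 0.780×0.965) = 1.745/1.75270 = 0.9956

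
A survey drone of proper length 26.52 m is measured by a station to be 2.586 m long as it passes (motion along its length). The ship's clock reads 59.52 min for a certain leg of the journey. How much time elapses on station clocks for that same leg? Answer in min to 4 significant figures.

Δt ≈ 610.4 min

Length contraction ⇒ γ = L₀/L = 26.52/2.586 = 10.2552
Time dilation: Δt = γτ₀ = 10.2552 × 59.52 min = 610.4 min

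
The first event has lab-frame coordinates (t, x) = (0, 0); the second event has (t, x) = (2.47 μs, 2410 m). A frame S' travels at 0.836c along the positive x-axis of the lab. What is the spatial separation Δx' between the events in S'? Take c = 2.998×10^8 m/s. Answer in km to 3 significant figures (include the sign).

Δx' ≈ 3.26 km

γ = 1/√(1 − 0.836²) = 1.8224
Δx' = γ(Δx − vΔt) = 1.8224 × (2410 m − 0.836×(2.998×10^8 m/s)×2.47×10^-6 s)
= 1.8224 × (1790.9 m) = 3.26 km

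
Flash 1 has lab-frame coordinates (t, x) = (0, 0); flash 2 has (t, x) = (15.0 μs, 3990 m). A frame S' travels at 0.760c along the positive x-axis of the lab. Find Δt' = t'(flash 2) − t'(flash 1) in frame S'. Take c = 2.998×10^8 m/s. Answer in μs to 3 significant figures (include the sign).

γ = 1/√(1 − 0.760²) = 1.5386
Δt' = γ(Δt − vΔx/c²) = 1.5386 × (15.0 μs − 0.760×3990 m / (2.998×10^8 m/s))
= 1.5386 × (4.8853 μs) = 7.52 μs

Δt' ≈ 7.52 μs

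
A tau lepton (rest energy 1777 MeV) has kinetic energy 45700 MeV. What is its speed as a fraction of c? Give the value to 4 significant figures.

β ≈ 0.9993

γ = 1 + K/(m₀c²) = 1 + 45700/1777 = 26.7175
β = √(1 − 1/γ²) = 0.9993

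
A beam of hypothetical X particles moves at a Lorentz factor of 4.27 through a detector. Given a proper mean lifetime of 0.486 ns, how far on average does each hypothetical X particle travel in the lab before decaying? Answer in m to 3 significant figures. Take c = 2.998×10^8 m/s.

β = √(1 − 1/γ²) = √(1 − 1/4.27²) = 0.97219
Dilated lifetime: Δt = γτ₀ = 4.27 × 0.486 ns = 2.0752 ns
d = vΔt = 0.97219c × 2.0752 ns = 2.9146×10^8 m/s × 2.0752×10^-9 s = 0.605 m

d ≈ 0.605 m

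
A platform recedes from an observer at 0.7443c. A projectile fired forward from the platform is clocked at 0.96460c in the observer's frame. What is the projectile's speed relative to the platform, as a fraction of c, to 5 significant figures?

Inverse velocity addition: u' = (u − v)/(1 − uv/c²)
= (0.96460 − 0.7443)/(1 − 0.96460×0.7443) = 0.22030/0.2820482 = 0.78107

u' ≈ 0.78107c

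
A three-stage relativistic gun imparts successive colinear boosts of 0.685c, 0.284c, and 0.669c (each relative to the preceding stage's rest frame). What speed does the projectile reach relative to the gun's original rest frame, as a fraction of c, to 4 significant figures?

u ≈ 0.9595c

Compose boost 2: (0.284 + 0.685)/(1 + 0.284×0.685) = 0.9690/1.19454 = 0.811191
Compose boost 3: (0.669 + 0.811191)/(1 + 0.669×0.811191) = 1.48019/1.54269 = 0.9595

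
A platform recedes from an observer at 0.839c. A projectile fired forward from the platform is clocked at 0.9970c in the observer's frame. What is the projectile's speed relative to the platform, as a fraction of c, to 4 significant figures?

u' ≈ 0.9663c

Inverse velocity addition: u' = (u − v)/(1 − uv/c²)
= (0.9970 − 0.839)/(1 − 0.9970×0.839) = 0.1580/0.163517 = 0.9663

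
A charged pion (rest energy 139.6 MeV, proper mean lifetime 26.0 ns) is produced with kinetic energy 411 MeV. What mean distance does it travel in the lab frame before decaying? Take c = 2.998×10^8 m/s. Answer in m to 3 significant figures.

γ = 1 + K/(m₀c²) = 1 + 411/139.6 = 3.9441
β = √(1 − 1/γ²) = 0.96732
Dilated lifetime: γτ₀ = 3.9441 × 26.0 ns = 102.55 ns
d = βc·γτ₀ = 0.96732 × (2.998×10^8 m/s) × 1.0255×10^-7 s = 29.7 m

d ≈ 29.7 m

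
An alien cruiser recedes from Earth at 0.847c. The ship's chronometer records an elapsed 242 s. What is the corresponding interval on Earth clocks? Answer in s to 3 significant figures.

Δt ≈ 455 s

γ = 1/√(1 − 0.847²) = 1.8811
Time dilation: Δt = γτ₀ = 1.8811 × 242 s = 455 s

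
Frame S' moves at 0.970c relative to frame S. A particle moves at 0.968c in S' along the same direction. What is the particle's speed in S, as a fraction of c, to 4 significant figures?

Relativistic velocity addition: u = (u' + v)/(1 + u'v/c²)
= (0.968 + 0.970)/(1 + 0.968×0.970) = 1.938/1.93896 = 0.9995

u ≈ 0.9995c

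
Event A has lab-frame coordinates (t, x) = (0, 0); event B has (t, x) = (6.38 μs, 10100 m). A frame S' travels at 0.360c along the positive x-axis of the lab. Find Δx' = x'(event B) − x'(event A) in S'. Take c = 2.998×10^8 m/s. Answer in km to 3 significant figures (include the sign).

Δx' ≈ 10.1 km

γ = 1/√(1 − 0.360²) = 1.0719
Δx' = γ(Δx − vΔt) = 1.0719 × (10100 m − 0.360×(2.998×10^8 m/s)×6.38×10^-6 s)
= 1.0719 × (9411.4 m) = 10.1 km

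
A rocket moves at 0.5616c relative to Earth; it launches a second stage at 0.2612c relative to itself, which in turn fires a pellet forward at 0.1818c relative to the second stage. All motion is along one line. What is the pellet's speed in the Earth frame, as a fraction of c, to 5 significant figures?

Compose boost 2: (0.2612 + 0.5616)/(1 + 0.2612×0.5616) = 0.82280/1.146690 = 0.7175436
Compose boost 3: (0.1818 + 0.7175436)/(1 + 0.1818×0.7175436) = 0.8993436/1.130449 = 0.79556

u ≈ 0.79556c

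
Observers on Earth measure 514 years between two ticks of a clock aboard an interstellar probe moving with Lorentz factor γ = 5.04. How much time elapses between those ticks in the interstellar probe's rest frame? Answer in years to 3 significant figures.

τ₀ ≈ 102 years

γ = 5.04 (given)
Proper time: τ₀ = Δt/γ = 514/5.04 = 102 years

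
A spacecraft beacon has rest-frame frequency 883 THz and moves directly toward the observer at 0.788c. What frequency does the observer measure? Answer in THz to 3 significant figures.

f_obs ≈ 2560 THz

Relativistic Doppler: f_obs = f_src √((1+β)/(1−β))
= 883 × √(1.7880/0.21200) = 883 × 2.9041 = 2560 THz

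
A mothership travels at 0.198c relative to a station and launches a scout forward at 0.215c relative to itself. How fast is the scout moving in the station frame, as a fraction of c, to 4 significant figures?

u ≈ 0.3961c

Compose boost 2: (0.215 + 0.198)/(1 + 0.215×0.198) = 0.4130/1.04257 = 0.3961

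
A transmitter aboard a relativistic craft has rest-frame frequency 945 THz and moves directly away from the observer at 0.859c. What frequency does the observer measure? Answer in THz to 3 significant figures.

f_obs ≈ 260 THz

Relativistic Doppler: f_obs = f_src √((1−β)/(1+β))
= 945 × √(0.14100/1.8590) = 945 × 0.27540 = 260 THz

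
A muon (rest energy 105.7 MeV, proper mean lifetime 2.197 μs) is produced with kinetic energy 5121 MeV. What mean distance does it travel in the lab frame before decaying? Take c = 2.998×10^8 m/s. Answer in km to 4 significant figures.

d ≈ 32.56 km

γ = 1 + K/(m₀c²) = 1 + 5121/105.7 = 49.4484
β = √(1 − 1/γ²) = 0.999795
Dilated lifetime: γτ₀ = 49.4484 × 2.197 μs = 108.638 μs
d = βc·γτ₀ = 0.999795 × (2.998×10^8 m/s) × 0.000108638 s = 32.56 km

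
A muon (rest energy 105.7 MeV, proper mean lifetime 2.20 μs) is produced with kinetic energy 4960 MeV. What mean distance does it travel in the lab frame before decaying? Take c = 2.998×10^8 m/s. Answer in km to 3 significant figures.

d ≈ 31.6 km

γ = 1 + K/(m₀c²) = 1 + 4960/105.7 = 47.925
β = √(1 − 1/γ²) = 0.99978
Dilated lifetime: γτ₀ = 47.925 × 2.20 μs = 105.44 μs
d = βc·γτ₀ = 0.99978 × (2.998×10^8 m/s) × 0.00010544 s = 31.6 km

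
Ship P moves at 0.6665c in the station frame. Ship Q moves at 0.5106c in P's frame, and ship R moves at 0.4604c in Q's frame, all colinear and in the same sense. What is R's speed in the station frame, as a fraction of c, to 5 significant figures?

Compose boost 2: (0.5106 + 0.6665)/(1 + 0.5106×0.6665) = 1.1771/1.340315 = 0.8782265
Compose boost 3: (0.4604 + 0.8782265)/(1 + 0.4604×0.8782265) = 1.338626/1.404335 = 0.95321

u ≈ 0.95321c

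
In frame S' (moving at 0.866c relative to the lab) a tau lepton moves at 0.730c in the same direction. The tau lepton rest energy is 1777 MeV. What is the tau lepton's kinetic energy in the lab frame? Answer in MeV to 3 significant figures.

K ≈ 6710 MeV

u_lab = (0.730 + 0.866)/(1 + 0.730×0.866) = 0.977833
γ = 1/√(1 − 0.977833²) = 4.7759
K = (γ − 1)m₀c² = (4.7759 − 1) × 1777 = 3.7759 × 1777 = 6710 MeV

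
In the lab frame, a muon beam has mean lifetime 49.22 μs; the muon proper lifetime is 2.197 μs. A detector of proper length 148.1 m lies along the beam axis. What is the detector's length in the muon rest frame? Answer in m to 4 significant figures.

L ≈ 6.611 m

Time dilation ⇒ γ = Δt/τ₀ = 49.22/2.197 = 22.4033
Length contraction: L = L₀/γ = 148.1/22.4033 = 6.611 m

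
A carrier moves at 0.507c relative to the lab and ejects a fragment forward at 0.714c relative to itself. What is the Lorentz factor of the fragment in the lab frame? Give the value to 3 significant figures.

γ ≈ 2.26

u_lab = (0.714 + 0.507)/(1 + 0.714×0.507) = 1.221/1.36200 = 0.896477
γ = 1/√(1 − 0.896477²) = 2.26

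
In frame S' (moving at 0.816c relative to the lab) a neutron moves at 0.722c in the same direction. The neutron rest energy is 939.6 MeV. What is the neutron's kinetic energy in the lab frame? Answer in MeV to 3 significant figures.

u_lab = (0.722 + 0.816)/(1 + 0.722×0.816) = 0.967812
γ = 1/√(1 − 0.967812²) = 3.9734
K = (γ − 1)m₀c² = (3.9734 − 1) × 939.6 = 2.9734 × 939.6 = 2790 MeV

K ≈ 2790 MeV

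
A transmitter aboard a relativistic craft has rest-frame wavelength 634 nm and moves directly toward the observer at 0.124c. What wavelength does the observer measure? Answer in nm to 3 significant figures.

λ_obs ≈ 560 nm

Relativistic Doppler: λ_obs = λ_src √((1−β)/(1+β))
= 634 × √(0.87600/1.1240) = 634 × 0.88281 = 560 nm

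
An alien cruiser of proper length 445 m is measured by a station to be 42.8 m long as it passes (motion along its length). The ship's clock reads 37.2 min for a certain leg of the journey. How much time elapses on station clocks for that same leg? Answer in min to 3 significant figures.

Length contraction ⇒ γ = L₀/L = 445/42.8 = 10.397
Time dilation: Δt = γτ₀ = 10.397 × 37.2 min = 387 min

Δt ≈ 387 min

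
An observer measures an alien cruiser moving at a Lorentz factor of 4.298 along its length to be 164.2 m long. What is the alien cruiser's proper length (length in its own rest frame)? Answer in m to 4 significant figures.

γ = 4.298 (given)
L₀ = γL = 4.298 × 164.2 = 705.7 m

L₀ ≈ 705.7 m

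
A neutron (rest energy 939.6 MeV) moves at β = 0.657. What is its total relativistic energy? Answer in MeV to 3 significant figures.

γ = 1/√(1 − 0.657²) = 1.3265
E = γm₀c² = 1.3265 × 939.6 MeV = 1250 MeV

E ≈ 1250 MeV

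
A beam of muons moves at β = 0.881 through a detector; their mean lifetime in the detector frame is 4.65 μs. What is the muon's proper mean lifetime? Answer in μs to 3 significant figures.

τ₀ ≈ 2.20 μs

γ = 1/√(1 − 0.881²) = 2.1136
Proper time: τ₀ = Δt/γ = 4.65/2.1136 = 2.20 μs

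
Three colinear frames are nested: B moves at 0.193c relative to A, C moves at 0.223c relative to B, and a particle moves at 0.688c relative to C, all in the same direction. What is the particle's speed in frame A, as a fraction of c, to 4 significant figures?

u ≈ 0.8528c

Compose boost 2: (0.223 + 0.193)/(1 + 0.223×0.193) = 0.4160/1.04304 = 0.398835
Compose boost 3: (0.688 + 0.398835)/(1 + 0.688×0.398835) = 1.08683/1.27440 = 0.8528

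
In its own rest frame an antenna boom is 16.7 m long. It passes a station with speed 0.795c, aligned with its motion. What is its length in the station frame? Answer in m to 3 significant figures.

L ≈ 10.1 m

γ = 1/√(1 − 0.795²) = 1.6485
Length contraction: L = L₀/γ = 16.7/1.6485 = 10.1 m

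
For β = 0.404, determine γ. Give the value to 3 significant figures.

γ ≈ 1.09

γ = 1/√(1 − β²) = 1/√(1 − 0.404²) = 1/√(0.83678) = 1.09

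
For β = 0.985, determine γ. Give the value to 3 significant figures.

γ = 1/√(1 − β²) = 1/√(1 − 0.985²) = 1/√(0.029775) = 5.80

γ ≈ 5.80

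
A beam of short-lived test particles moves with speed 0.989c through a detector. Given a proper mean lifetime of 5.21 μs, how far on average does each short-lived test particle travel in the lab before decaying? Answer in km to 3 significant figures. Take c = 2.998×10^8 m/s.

γ = 1/√(1 − 0.989²) = 6.7606
Dilated lifetime: Δt = γτ₀ = 6.7606 × 5.21 μs = 35.223 μs
d = vΔt = 0.989c × 35.223 μs = 2.9650×10^8 m/s × 3.5223×10^-5 s = 10.4 km

d ≈ 10.4 km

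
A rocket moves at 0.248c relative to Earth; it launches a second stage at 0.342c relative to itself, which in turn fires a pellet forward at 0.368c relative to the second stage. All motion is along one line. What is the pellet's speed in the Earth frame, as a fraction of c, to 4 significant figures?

u ≈ 0.7598c

Compose boost 2: (0.342 + 0.248)/(1 + 0.342×0.248) = 0.5900/1.08482 = 0.543871
Compose boost 3: (0.368 + 0.543871)/(1 + 0.368×0.543871) = 0.911871/1.20014 = 0.7598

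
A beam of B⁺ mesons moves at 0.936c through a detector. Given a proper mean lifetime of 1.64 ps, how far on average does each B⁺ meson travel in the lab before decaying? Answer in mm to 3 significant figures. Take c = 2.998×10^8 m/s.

γ = 1/√(1 − 0.936²) = 2.8409
Dilated lifetime: Δt = γτ₀ = 2.8409 × 1.64 ps = 4.6591 ps
d = vΔt = 0.936c × 4.6591 ps = 2.8061×10^8 m/s × 4.6591×10^-12 s = 1.31 mm

d ≈ 1.31 mm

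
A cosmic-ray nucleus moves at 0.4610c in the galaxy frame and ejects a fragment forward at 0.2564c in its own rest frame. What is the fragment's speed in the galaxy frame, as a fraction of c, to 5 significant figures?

u ≈ 0.64157c

Compose boost 2: (0.2564 + 0.4610)/(1 + 0.2564×0.4610) = 0.71740/1.118200 = 0.64157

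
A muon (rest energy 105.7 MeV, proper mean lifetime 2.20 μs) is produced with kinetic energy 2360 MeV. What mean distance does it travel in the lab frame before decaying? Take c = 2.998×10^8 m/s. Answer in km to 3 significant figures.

d ≈ 15.4 km

γ = 1 + K/(m₀c²) = 1 + 2360/105.7 = 23.327
β = √(1 − 1/γ²) = 0.99908
Dilated lifetime: γτ₀ = 23.327 × 2.20 μs = 51.320 μs
d = βc·γτ₀ = 0.99908 × (2.998×10^8 m/s) × 5.1320×10^-5 s = 15.4 km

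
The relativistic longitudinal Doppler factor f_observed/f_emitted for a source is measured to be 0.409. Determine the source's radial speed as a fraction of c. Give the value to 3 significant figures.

β ≈ 0.713

f_obs/f_src = √((1−β)/(1+β)) = 0.409  ⇒  (1−β)/(1+β) = 0.16728
β = |1 − D²|/(1 + D²) = |1 − 0.16728|/(1 + 0.16728) = 0.713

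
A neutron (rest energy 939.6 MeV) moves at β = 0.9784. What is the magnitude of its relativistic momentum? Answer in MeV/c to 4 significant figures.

p ≈ 4447 MeV/c

γ = 1/√(1 − 0.9784²) = 4.83745
p = γβm₀c = 4.83745 × 0.9784 × 939.6 MeV/c = 4447 MeV/c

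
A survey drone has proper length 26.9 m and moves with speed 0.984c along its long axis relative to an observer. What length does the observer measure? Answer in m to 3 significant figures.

L ≈ 4.79 m

γ = 1/√(1 − 0.984²) = 5.6127
Length contraction: L = L₀/γ = 26.9/5.6127 = 4.79 m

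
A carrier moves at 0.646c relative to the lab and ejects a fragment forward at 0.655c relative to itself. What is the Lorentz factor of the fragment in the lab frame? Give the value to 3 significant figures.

u_lab = (0.655 + 0.646)/(1 + 0.655×0.646) = 1.301/1.42313 = 0.914182
γ = 1/√(1 − 0.914182²) = 2.47

γ ≈ 2.47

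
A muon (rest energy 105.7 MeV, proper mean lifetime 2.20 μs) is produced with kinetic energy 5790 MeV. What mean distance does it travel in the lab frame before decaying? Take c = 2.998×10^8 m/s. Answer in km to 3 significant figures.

d ≈ 36.8 km

γ = 1 + K/(m₀c²) = 1 + 5790/105.7 = 55.778
β = √(1 − 1/γ²) = 0.99984
Dilated lifetime: γτ₀ = 55.778 × 2.20 μs = 122.71 μs
d = βc·γτ₀ = 0.99984 × (2.998×10^8 m/s) × 0.00012271 s = 36.8 km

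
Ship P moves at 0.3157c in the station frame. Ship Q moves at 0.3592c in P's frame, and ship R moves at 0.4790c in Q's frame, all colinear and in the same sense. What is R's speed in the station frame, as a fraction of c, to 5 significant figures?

Compose boost 2: (0.3592 + 0.3157)/(1 + 0.3592×0.3157) = 0.67490/1.113399 = 0.6061616
Compose boost 3: (0.4790 + 0.6061616)/(1 + 0.4790×0.6061616) = 1.085162/1.290351 = 0.84098

u ≈ 0.84098c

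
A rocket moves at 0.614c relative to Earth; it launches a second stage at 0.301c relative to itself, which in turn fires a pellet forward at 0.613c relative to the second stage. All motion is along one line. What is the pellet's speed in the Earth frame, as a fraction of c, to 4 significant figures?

Compose boost 2: (0.301 + 0.614)/(1 + 0.301×0.614) = 0.9150/1.18481 = 0.772273
Compose boost 3: (0.613 + 0.772273)/(1 + 0.613×0.772273) = 1.38527/1.47340 = 0.9402

u ≈ 0.9402c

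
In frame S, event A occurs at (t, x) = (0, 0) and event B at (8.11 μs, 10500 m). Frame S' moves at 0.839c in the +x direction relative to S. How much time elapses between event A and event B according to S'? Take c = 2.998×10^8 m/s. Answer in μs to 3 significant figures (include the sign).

γ = 1/√(1 − 0.839²) = 1.8378
Δt' = γ(Δt − vΔx/c²) = 1.8378 × (8.11 μs − 0.839×10500 m / (2.998×10^8 m/s))
= 1.8378 × (-21.275 μs) = -39.1 μs

Δt' ≈ -39.1 μs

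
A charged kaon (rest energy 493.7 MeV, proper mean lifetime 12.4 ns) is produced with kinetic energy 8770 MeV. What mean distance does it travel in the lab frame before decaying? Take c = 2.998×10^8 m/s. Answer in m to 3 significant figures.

d ≈ 69.7 m

γ = 1 + K/(m₀c²) = 1 + 8770/493.7 = 18.764
β = √(1 − 1/γ²) = 0.99858
Dilated lifetime: γτ₀ = 18.764 × 12.4 ns = 232.67 ns
d = βc·γτ₀ = 0.99858 × (2.998×10^8 m/s) × 2.3267×10^-7 s = 69.7 m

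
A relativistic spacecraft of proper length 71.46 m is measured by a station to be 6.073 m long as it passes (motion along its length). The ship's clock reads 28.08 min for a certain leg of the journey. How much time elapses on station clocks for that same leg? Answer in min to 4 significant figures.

Δt ≈ 330.4 min

Length contraction ⇒ γ = L₀/L = 71.46/6.073 = 11.7668
Time dilation: Δt = γτ₀ = 11.7668 × 28.08 min = 330.4 min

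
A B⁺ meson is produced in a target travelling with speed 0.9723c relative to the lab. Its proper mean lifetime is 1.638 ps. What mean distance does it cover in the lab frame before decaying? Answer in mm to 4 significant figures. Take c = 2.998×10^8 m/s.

γ = 1/√(1 − 0.9723²) = 4.27832
Dilated lifetime: Δt = γτ₀ = 4.27832 × 1.638 ps = 7.00789 ps
d = vΔt = 0.9723c × 7.00789 ps = 2.91496×10^8 m/s × 7.00789×10^-12 s = 2.043 mm

d ≈ 2.043 mm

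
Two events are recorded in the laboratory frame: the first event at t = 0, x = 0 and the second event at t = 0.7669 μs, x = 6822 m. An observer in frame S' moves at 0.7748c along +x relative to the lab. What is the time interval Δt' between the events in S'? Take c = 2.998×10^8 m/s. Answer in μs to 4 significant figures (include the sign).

Δt' ≈ -26.67 μs

γ = 1/√(1 − 0.7748²) = 1.58176
Δt' = γ(Δt − vΔx/c²) = 1.58176 × (0.7669 μs − 0.7748×6822 m / (2.998×10^8 m/s))
= 1.58176 × (-16.8638 μs) = -26.67 μs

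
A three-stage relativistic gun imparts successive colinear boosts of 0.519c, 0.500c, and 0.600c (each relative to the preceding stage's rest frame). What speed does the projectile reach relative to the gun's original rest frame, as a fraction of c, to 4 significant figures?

u ≈ 0.9486c

Compose boost 2: (0.500 + 0.519)/(1 + 0.500×0.519) = 1.019/1.25950 = 0.809051
Compose boost 3: (0.600 + 0.809051)/(1 + 0.600×0.809051) = 1.40905/1.48543 = 0.9486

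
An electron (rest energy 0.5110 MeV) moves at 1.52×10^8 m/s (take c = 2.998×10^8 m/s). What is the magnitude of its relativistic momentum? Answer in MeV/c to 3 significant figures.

p ≈ 0.301 MeV/c

β = v/c = 1.52×10^8 / 2.998×10^8 = 0.50700
γ = 1/√(1 − 0.50700²) = 1.1602
p = γβm₀c = 1.1602 × 0.50700 × 0.5110 MeV/c = 0.301 MeV/c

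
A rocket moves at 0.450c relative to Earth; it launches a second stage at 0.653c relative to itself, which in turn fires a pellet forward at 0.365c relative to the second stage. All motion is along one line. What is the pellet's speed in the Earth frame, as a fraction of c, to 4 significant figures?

u ≈ 0.9286c

Compose boost 2: (0.653 + 0.450)/(1 + 0.653×0.450) = 1.103/1.29385 = 0.852494
Compose boost 3: (0.365 + 0.852494)/(1 + 0.365×0.852494) = 1.21749/1.31116 = 0.9286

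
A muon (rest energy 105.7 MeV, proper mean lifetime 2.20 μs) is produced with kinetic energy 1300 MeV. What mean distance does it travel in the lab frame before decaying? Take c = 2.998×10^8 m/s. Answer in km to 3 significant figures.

γ = 1 + K/(m₀c²) = 1 + 1300/105.7 = 13.299
β = √(1 − 1/γ²) = 0.99717
Dilated lifetime: γτ₀ = 13.299 × 2.20 μs = 29.258 μs
d = βc·γτ₀ = 0.99717 × (2.998×10^8 m/s) × 2.9258×10^-5 s = 8.75 km

d ≈ 8.75 km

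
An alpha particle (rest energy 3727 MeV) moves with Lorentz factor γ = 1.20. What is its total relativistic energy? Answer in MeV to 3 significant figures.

E ≈ 4470 MeV

γ = 1.20 (given)
E = γm₀c² = 1.20 × 3727 MeV = 4470 MeV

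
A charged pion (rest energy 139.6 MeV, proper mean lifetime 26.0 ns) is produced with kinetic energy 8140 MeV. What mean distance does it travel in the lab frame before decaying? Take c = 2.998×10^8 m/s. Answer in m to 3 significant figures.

d ≈ 462 m

γ = 1 + K/(m₀c²) = 1 + 8140/139.6 = 59.309
β = √(1 − 1/γ²) = 0.99986
Dilated lifetime: γτ₀ = 59.309 × 26.0 ns = 1542.0 ns
d = βc·γτ₀ = 0.99986 × (2.998×10^8 m/s) × 1.5420×10^-6 s = 462 m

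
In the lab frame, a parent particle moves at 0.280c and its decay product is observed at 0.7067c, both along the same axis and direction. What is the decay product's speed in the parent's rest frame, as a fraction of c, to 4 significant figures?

u' ≈ 0.5320c

Inverse velocity addition: u' = (u − v)/(1 − uv/c²)
= (0.7067 − 0.280)/(1 − 0.7067×0.280) = 0.4267/0.802124 = 0.5320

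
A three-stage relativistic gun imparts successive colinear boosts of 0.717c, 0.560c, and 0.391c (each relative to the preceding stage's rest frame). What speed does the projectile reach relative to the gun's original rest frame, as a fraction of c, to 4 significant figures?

Compose boost 2: (0.560 + 0.717)/(1 + 0.560×0.717) = 1.277/1.40152 = 0.911154
Compose boost 3: (0.391 + 0.911154)/(1 + 0.391×0.911154) = 1.30215/1.35626 = 0.9601

u ≈ 0.9601c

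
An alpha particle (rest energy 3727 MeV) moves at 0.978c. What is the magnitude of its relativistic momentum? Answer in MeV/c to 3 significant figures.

p ≈ 17500 MeV/c

γ = 1/√(1 − 0.978²) = 4.7938
p = γβm₀c = 4.7938 × 0.978 × 3727 MeV/c = 17500 MeV/c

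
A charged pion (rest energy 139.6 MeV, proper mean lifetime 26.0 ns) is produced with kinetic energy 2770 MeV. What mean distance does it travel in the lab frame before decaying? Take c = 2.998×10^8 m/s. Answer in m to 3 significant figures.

d ≈ 162 m

γ = 1 + K/(m₀c²) = 1 + 2770/139.6 = 20.842
β = √(1 − 1/γ²) = 0.99885
Dilated lifetime: γτ₀ = 20.842 × 26.0 ns = 541.90 ns
d = βc·γτ₀ = 0.99885 × (2.998×10^8 m/s) × 5.4190×10^-7 s = 162 m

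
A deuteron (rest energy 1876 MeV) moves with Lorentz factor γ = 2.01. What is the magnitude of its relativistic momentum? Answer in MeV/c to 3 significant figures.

p ≈ 3270 MeV/c

β = √(1 − 1/γ²) = √(1 − 1/2.01²) = 0.86746
p = γβm₀c = 2.01 × 0.86746 × 1876 MeV/c = 3270 MeV/c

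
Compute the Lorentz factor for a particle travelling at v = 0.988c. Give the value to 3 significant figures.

γ ≈ 6.47

γ = 1/√(1 − β²) = 1/√(1 − 0.988²) = 1/√(0.023856) = 6.47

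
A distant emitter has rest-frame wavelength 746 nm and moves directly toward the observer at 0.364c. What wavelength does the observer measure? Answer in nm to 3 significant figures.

Relativistic Doppler: λ_obs = λ_src √((1−β)/(1+β))
= 746 × √(0.63600/1.3640) = 746 × 0.68284 = 509 nm

λ_obs ≈ 509 nm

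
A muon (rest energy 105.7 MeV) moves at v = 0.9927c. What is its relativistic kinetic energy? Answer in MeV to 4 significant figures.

γ = 1/√(1 − 0.9927²) = 8.29120
K = (γ − 1)m₀c² = (8.29120 − 1) × 105.7 MeV = 7.29120 × 105.7 MeV = 770.7 MeV

K ≈ 770.7 MeV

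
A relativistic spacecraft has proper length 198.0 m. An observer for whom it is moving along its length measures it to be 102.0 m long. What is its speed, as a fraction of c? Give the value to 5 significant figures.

γ = L₀/L = 198.0/102.0 = 1.941176
β = √(1 − 1/γ²) = 0.85710

β ≈ 0.85710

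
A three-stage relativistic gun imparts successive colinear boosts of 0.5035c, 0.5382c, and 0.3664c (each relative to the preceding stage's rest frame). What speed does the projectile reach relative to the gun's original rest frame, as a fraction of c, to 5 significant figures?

Compose boost 2: (0.5382 + 0.5035)/(1 + 0.5382×0.5035) = 1.0417/1.270984 = 0.8196014
Compose boost 3: (0.3664 + 0.8196014)/(1 + 0.3664×0.8196014) = 1.186001/1.300302 = 0.91210

u ≈ 0.91210c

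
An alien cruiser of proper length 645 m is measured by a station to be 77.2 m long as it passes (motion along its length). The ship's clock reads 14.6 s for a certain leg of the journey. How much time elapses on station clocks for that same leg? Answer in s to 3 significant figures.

Δt ≈ 122 s

Length contraction ⇒ γ = L₀/L = 645/77.2 = 8.3549
Time dilation: Δt = γτ₀ = 8.3549 × 14.6 s = 122 s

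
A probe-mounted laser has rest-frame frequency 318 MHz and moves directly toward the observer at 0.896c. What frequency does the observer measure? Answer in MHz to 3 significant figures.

f_obs ≈ 1360 MHz

Relativistic Doppler: f_obs = f_src √((1+β)/(1−β))
= 318 × √(1.8960/0.10400) = 318 × 4.2698 = 1360 MHz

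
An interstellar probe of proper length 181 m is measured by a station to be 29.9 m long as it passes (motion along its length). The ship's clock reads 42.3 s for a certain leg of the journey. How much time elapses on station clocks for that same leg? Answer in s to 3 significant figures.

Length contraction ⇒ γ = L₀/L = 181/29.9 = 6.0535
Time dilation: Δt = γτ₀ = 6.0535 × 42.3 s = 256 s

Δt ≈ 256 s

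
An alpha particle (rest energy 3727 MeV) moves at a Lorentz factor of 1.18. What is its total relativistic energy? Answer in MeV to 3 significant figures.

E ≈ 4400 MeV

γ = 1.18 (given)
E = γm₀c² = 1.18 × 3727 MeV = 4400 MeV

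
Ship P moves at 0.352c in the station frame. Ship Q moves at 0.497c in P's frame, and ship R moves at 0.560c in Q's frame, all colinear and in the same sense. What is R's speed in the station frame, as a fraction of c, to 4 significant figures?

Compose boost 2: (0.497 + 0.352)/(1 + 0.497×0.352) = 0.8490/1.17494 = 0.722588
Compose boost 3: (0.560 + 0.722588)/(1 + 0.560×0.722588) = 1.28259/1.40465 = 0.9131

u ≈ 0.9131c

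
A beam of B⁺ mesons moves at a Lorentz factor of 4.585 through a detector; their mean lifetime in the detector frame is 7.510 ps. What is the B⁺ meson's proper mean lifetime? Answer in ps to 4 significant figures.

τ₀ ≈ 1.638 ps

γ = 4.585 (given)
Proper time: τ₀ = Δt/γ = 7.510/4.585 = 1.638 ps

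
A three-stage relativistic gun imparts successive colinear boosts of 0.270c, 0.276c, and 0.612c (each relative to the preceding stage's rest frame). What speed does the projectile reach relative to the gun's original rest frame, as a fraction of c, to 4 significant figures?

u ≈ 0.8544c

Compose boost 2: (0.276 + 0.270)/(1 + 0.276×0.270) = 0.5460/1.07452 = 0.508134
Compose boost 3: (0.612 + 0.508134)/(1 + 0.612×0.508134) = 1.12013/1.31098 = 0.8544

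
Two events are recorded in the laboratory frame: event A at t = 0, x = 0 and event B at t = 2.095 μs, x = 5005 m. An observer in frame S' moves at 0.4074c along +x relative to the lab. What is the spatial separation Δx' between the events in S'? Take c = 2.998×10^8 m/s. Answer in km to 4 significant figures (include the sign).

Δx' ≈ 5.200 km

γ = 1/√(1 − 0.4074²) = 1.09499
Δx' = γ(Δx − vΔt) = 1.09499 × (5005 m − 0.4074×(2.998×10^8 m/s)×2.095×10^-6 s)
= 1.09499 × (4749.12 m) = 5.200 km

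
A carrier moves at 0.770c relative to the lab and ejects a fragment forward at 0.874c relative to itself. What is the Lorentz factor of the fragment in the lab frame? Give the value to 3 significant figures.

u_lab = (0.874 + 0.770)/(1 + 0.874×0.770) = 1.644/1.67298 = 0.982678
γ = 1/√(1 − 0.982678²) = 5.40

γ ≈ 5.40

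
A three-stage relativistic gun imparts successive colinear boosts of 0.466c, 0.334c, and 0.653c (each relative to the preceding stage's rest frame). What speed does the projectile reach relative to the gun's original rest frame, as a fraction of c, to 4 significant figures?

Compose boost 2: (0.334 + 0.466)/(1 + 0.334×0.466) = 0.8000/1.15564 = 0.692255
Compose boost 3: (0.653 + 0.692255)/(1 + 0.653×0.692255) = 1.34525/1.45204 = 0.9265

u ≈ 0.9265c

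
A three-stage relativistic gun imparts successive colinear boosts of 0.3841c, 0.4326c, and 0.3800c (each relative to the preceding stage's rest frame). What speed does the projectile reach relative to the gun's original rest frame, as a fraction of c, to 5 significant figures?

Compose boost 2: (0.4326 + 0.3841)/(1 + 0.4326×0.3841) = 0.81670/1.166162 = 0.7003317
Compose boost 3: (0.3800 + 0.7003317)/(1 + 0.3800×0.7003317) = 1.080332/1.266126 = 0.85326

u ≈ 0.85326c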